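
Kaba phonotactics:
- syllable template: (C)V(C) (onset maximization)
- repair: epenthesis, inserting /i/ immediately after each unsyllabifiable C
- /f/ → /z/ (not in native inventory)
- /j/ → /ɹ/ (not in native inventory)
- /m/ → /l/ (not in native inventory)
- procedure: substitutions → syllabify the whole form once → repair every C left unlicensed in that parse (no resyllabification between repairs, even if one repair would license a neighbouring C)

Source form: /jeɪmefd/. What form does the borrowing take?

Substitution: /j/ → /ɹ/, /m/ → /l/, /f/ → /z/, giving /ɹeɪlezd/.
The consonants /d/ cannot be parsed into a legal (C)V(C) syllable (at most one coda consonant is licensed; onsets are limited to one consonant).
Epenthesis after each stranded consonant: /d/ → /di/.

ɹeɪlezdi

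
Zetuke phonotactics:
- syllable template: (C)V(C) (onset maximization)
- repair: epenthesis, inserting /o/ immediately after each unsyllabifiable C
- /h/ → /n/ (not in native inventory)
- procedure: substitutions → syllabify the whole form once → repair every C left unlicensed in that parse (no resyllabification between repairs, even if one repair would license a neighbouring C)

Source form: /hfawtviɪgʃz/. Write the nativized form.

Substitution: /h/ → /n/, giving /nfawtviɪgʃz/.
Under (C)V(C), the unsyllabifiable consonants are /n/, /t/, /ʃ/, /z/ (at most one coda consonant is licensed; onsets are limited to one consonant).
Epenthesis after each stranded consonant: /n/ → /no/, /t/ → /to/, /ʃ/ → /ʃo/, /z/ → /zo/.

nofawtoviɪgʃozo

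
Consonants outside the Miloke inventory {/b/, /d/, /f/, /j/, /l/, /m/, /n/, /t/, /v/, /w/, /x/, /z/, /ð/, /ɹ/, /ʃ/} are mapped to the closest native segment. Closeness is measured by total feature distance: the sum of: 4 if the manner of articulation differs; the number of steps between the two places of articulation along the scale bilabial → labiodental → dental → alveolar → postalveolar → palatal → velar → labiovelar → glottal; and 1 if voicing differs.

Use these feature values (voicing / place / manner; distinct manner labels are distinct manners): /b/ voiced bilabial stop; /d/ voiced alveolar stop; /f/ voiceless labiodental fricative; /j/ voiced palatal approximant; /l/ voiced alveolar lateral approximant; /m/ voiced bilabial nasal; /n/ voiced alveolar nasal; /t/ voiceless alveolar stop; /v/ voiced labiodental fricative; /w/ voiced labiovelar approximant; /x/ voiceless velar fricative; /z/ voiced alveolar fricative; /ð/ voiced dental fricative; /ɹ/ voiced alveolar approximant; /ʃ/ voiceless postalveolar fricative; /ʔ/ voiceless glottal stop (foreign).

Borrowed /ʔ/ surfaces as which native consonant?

/t/ is closest: same manner (stop), place distance 5 (glottal→alveolar), same voicing; total 5. Next closest is /d/ at distance 6.

t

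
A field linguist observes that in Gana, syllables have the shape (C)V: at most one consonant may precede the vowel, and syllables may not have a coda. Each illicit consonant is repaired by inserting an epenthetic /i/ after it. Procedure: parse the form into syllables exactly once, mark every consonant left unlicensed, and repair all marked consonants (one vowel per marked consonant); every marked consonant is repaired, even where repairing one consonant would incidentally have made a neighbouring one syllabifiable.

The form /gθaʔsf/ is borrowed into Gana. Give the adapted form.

giθaʔisifi

Under (C)V, the unsyllabifiable consonants are /g/, /ʔ/, /s/, /f/ (no codas are permitted; onsets are limited to one consonant).
Each unlicensed consonant becomes the onset of a new syllable: /g/ → /gi/, /ʔ/ → /ʔi/, /s/ → /si/, /f/ → /fi/.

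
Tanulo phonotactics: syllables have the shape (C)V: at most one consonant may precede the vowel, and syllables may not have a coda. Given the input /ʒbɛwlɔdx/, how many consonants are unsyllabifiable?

4

Under (C)V, the unsyllabifiable consonants are /ʒ/, /w/, /d/, /x/ (no codas are permitted; onsets are limited to one consonant).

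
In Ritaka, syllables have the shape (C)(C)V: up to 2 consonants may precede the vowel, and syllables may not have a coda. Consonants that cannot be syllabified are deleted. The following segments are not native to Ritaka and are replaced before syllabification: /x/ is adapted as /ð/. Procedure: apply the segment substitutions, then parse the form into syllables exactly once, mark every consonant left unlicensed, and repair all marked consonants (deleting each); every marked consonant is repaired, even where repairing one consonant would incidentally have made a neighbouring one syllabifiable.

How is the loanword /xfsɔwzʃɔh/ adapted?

fsɔzʃɔ

Substitution: /x/ → /ð/, giving /ðfsɔwzʃɔh/.
Under (C)(C)V, the unsyllabifiable consonants are /ð/, /w/, /h/ (no codas are permitted; onsets may contain at most 2 consonants).
Deletion applies to /ð/, /w/, /h/.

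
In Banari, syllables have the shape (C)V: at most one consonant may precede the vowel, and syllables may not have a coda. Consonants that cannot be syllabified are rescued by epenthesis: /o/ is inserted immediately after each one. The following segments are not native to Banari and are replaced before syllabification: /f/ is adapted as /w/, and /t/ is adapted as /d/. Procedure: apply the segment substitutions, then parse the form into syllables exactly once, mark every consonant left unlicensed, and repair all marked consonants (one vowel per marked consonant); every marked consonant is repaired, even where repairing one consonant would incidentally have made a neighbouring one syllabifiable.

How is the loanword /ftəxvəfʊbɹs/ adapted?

Substitution: /f/ → /w/, /t/ → /d/, giving /wdəxvəwʊbɹs/.
The consonants /w/, /x/, /b/, /ɹ/, /s/ cannot be parsed into a legal (C)V syllable (no codas are permitted; onsets are limited to one consonant).
Inserting the epenthetic vowel yields /w/ → /wo/, /x/ → /xo/, /b/ → /bo/, /ɹ/ → /ɹo/, /s/ → /so/.

wodəxovəwʊboɹoso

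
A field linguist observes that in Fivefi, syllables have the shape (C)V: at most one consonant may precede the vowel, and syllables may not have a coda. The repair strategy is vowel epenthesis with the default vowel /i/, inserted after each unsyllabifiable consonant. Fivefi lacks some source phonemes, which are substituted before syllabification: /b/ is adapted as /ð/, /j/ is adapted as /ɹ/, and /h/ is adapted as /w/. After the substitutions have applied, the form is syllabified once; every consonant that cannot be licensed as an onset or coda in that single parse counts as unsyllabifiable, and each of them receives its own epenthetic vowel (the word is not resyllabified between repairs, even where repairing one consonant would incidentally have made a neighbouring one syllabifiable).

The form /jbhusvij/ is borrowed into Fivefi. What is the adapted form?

ɹiðiwusiviɹi

Substitution: /j/ → /ɹ/, /b/ → /ð/, /h/ → /w/, giving /ɹðwusviɹ/.
Under (C)V, the unsyllabifiable consonants are /ɹ/, /ð/, /s/, /ɹ/ (no codas are permitted; onsets are limited to one consonant).
Inserting the epenthetic vowel yields /ɹ/ → /ɹi/, /ð/ → /ði/, /s/ → /si/, /ɹ/ → /ɹi/.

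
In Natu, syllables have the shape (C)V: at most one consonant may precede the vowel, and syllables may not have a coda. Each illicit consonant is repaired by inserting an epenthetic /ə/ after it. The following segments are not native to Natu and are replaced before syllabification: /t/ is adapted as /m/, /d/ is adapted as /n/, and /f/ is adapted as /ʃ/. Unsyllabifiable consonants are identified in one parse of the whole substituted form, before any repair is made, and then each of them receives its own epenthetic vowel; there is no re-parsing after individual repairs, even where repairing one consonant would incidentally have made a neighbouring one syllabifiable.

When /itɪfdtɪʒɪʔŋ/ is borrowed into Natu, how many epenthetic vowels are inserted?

4

After substitution the input is /imɪʃnmɪʒɪʔŋ/.
The unsyllabifiable consonants are /ʃ/, /n/, /ʔ/, /ŋ/; each receives one epenthetic vowel.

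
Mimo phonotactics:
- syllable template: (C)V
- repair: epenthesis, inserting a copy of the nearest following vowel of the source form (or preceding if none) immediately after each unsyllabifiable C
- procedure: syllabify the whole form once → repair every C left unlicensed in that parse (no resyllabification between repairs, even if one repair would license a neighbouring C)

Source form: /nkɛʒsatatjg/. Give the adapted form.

The consonants /n/, /ʒ/, /t/, /j/, /g/ cannot be parsed into a legal (C)V syllable (no codas are permitted; onsets are limited to one consonant).
Each unlicensed consonant becomes the onset of a new syllable: /n/ → /nɛ/, /ʒ/ → /ʒa/, /t/ → /ta/, /j/ → /ja/, /g/ → /ga/.

nɛkɛʒasatatajaga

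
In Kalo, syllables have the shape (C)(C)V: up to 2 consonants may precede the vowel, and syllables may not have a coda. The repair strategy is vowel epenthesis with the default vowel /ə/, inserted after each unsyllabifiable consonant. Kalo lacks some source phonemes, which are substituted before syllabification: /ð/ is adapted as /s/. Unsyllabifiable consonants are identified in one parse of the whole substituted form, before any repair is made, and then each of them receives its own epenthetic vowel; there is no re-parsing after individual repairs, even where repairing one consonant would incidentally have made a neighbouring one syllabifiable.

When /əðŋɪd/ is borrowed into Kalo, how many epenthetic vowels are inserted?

After substitution the input is /əsŋɪd/.
The unsyllabifiable consonants are /d/; each receives one epenthetic vowel.

1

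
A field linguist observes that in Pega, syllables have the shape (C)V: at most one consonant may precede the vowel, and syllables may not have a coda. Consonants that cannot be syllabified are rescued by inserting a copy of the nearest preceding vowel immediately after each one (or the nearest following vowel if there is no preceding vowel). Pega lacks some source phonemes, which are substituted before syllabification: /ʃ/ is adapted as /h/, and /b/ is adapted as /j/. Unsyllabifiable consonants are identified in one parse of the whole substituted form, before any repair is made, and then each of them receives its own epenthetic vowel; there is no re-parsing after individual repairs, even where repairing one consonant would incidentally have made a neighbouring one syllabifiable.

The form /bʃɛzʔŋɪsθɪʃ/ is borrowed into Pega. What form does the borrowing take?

Substitution: /b/ → /j/, /ʃ/ → /h/, giving /jhɛzʔŋɪsθɪh/.
The consonants /j/, /z/, /ʔ/, /s/, /h/ cannot be parsed into a legal (C)V syllable (no codas are permitted; onsets are limited to one consonant).
Inserting the epenthetic vowel yields /j/ → /jɛ/, /z/ → /zɛ/, /ʔ/ → /ʔɛ/, /s/ → /sɪ/, /h/ → /hɪ/.

jɛhɛzɛʔɛŋɪsɪθɪhɪ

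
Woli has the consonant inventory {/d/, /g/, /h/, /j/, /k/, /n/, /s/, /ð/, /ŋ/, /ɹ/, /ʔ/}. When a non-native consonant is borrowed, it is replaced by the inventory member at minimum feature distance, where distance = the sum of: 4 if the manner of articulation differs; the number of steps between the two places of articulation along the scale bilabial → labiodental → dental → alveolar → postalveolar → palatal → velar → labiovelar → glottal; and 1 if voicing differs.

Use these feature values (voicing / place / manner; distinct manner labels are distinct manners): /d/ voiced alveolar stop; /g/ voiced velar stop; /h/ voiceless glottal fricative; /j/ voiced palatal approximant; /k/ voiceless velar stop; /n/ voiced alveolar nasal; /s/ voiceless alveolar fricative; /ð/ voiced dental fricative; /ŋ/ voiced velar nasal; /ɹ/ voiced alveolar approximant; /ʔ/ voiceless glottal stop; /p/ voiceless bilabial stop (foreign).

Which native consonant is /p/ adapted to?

d

/d/ is closest: same manner (stop), place distance 3 (bilabial→alveolar), voicing differs (+1); total 4. Next closest is /k/ at distance 6.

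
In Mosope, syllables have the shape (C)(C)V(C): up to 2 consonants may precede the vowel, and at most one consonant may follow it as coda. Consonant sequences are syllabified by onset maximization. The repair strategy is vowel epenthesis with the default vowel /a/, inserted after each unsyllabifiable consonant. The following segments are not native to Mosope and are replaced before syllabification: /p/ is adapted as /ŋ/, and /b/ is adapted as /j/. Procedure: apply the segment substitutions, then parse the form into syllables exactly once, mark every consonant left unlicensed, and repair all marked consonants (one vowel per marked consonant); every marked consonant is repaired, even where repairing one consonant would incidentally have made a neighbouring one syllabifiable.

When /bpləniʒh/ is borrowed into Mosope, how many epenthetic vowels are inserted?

2

After substitution the input is /jŋləniʒh/.
The unsyllabifiable consonants are /j/, /h/; each receives one epenthetic vowel.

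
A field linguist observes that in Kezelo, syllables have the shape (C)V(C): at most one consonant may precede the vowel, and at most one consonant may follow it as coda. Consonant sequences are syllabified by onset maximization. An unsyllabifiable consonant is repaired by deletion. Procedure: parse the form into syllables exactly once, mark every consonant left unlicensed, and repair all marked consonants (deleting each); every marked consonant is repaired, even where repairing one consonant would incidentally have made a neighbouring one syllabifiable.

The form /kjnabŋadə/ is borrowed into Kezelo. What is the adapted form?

The consonants /k/, /j/ cannot be parsed into a legal (C)V(C) syllable (at most one coda consonant is licensed; onsets are limited to one consonant).
Deleting the stranded consonants removes /k/, /j/.

nabŋadə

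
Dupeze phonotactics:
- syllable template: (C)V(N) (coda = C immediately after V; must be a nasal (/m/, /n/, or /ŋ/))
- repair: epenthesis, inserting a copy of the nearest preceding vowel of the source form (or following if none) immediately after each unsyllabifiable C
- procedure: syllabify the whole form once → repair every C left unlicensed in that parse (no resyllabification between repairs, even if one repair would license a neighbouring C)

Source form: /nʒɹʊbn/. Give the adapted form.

Syllabifying with onset maximization leaves /n/, /ʒ/, /b/, /n/ stranded (only a nasal (/m/, /n/, or /ŋ/) is licensed in coda position; onsets are limited to one consonant).
Inserting the epenthetic vowel yields /n/ → /nʊ/, /ʒ/ → /ʒʊ/, /b/ → /bʊ/, /n/ → /nʊ/.

nʊʒʊɹʊbʊnʊ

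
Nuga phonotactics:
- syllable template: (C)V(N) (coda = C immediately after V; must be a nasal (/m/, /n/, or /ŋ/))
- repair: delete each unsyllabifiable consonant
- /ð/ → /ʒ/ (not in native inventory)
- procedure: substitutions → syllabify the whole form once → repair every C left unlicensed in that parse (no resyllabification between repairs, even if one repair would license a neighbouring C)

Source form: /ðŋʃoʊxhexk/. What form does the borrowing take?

ʃoʊhe

Substitution: /ð/ → /ʒ/, giving /ʒŋʃoʊxhexk/.
Syllabifying with onset maximization leaves /ʒ/, /ŋ/, /x/, /x/, /k/ stranded (only a nasal (/m/, /n/, or /ŋ/) is licensed in coda position; onsets are limited to one consonant).
Deletion applies to /ʒ/, /ŋ/, /x/, /x/, /k/.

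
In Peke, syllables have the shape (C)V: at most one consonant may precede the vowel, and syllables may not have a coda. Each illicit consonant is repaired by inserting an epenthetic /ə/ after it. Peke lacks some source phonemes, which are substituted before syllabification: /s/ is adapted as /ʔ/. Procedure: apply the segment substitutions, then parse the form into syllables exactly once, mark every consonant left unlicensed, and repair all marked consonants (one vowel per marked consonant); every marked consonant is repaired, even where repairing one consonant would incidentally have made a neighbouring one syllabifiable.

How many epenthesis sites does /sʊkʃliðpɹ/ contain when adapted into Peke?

5

After substitution the input is /ʔʊkʃliðpɹ/.
The unsyllabifiable consonants are /k/, /ʃ/, /ð/, /p/, /ɹ/; each receives one epenthetic vowel.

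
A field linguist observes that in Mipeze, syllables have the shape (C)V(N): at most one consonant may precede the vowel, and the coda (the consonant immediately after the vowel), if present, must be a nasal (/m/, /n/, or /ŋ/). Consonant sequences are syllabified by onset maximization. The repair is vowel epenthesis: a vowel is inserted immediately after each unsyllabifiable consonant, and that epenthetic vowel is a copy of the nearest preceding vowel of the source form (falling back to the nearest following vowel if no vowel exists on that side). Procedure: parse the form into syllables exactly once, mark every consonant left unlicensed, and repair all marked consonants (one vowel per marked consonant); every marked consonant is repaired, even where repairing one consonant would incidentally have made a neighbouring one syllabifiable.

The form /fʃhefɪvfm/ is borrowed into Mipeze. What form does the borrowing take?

feʃehefɪvɪfɪmɪ

Syllabifying with onset maximization leaves /f/, /ʃ/, /v/, /f/, /m/ stranded (only a nasal (/m/, /n/, or /ŋ/) is licensed in coda position; onsets are limited to one consonant).
Each unlicensed consonant becomes the onset of a new syllable: /f/ → /fe/, /ʃ/ → /ʃe/, /v/ → /vɪ/, /f/ → /fɪ/, /m/ → /mɪ/.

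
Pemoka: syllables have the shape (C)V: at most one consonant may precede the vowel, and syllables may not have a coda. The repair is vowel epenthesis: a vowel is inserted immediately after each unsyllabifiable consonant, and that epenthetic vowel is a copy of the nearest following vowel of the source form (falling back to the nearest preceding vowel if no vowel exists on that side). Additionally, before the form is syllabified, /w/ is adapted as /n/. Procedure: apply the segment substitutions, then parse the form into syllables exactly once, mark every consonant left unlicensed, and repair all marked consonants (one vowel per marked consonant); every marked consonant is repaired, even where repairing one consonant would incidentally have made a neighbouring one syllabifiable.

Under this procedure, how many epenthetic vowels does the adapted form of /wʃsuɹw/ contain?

4

After substitution the input is /nʃsuɹn/.
The unsyllabifiable consonants are /n/, /ʃ/, /ɹ/, /n/; each receives one epenthetic vowel.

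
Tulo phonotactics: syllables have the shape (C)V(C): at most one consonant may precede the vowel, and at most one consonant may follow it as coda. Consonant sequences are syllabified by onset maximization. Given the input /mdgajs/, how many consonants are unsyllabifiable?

3

Syllabifying with onset maximization leaves /m/, /d/, /s/ stranded (at most one coda consonant is licensed; onsets are limited to one consonant).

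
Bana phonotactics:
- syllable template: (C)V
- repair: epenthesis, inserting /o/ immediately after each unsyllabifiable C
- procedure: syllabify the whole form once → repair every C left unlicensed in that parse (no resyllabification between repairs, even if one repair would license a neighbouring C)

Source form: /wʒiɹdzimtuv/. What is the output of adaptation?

woʒiɹodozimotuvo

Under (C)V, the unsyllabifiable consonants are /w/, /ɹ/, /d/, /m/, /v/ (no codas are permitted; onsets are limited to one consonant).
Each unlicensed consonant becomes the onset of a new syllable: /w/ → /wo/, /ɹ/ → /ɹo/, /d/ → /do/, /m/ → /mo/, /v/ → /vo/.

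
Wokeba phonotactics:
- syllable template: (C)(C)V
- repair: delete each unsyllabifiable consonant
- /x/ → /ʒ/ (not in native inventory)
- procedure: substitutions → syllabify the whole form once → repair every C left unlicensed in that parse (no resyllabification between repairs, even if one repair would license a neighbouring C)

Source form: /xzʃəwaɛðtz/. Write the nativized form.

zʃəwaɛ

Substitution: /x/ → /ʒ/, giving /ʒzʃəwaɛðtz/.
Syllabifying with onset maximization leaves /ʒ/, /ð/, /t/, /z/ stranded (no codas are permitted; onsets may contain at most 2 consonants).
Deletion applies to /ʒ/, /ð/, /t/, /z/.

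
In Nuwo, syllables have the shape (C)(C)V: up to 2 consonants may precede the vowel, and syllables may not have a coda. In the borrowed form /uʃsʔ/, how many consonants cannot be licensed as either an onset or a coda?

Syllabifying with onset maximization leaves /ʃ/, /s/, /ʔ/ stranded (no codas are permitted; onsets may contain at most 2 consonants).

3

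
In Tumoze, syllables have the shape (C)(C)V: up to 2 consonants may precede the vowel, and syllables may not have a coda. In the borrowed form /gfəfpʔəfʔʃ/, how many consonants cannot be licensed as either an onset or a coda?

4

The consonants /f/, /f/, /ʔ/, /ʃ/ cannot be parsed into a legal (C)(C)V syllable (no codas are permitted; onsets may contain at most 2 consonants).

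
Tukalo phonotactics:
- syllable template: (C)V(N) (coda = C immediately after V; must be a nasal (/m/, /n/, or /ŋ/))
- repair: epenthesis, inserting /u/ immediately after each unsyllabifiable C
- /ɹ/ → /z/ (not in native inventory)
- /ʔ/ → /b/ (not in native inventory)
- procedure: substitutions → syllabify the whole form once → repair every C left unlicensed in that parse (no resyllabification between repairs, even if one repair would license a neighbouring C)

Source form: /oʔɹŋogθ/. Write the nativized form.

obuzuŋoguθu

Substitution: /ʔ/ → /b/, /ɹ/ → /z/, giving /obzŋogθ/.
Under (C)V(N), the unsyllabifiable consonants are /b/, /z/, /g/, /θ/ (only a nasal (/m/, /n/, or /ŋ/) is licensed in coda position; onsets are limited to one consonant).
Each unlicensed consonant becomes the onset of a new syllable: /b/ → /bu/, /z/ → /zu/, /g/ → /gu/, /θ/ → /θu/.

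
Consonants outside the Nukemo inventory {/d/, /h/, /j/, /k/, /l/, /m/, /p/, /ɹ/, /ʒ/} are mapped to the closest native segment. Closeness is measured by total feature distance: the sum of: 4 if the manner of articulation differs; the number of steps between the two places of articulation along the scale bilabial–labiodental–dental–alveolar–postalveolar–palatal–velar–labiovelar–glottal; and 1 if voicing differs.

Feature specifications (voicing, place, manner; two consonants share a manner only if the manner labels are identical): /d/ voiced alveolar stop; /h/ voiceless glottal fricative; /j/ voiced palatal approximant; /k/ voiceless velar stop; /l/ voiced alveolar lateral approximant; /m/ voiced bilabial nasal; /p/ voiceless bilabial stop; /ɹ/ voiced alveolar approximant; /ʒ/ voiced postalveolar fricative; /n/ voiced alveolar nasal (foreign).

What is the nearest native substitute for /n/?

m

/m/ is closest: same manner (nasal), place distance 3 (alveolar→bilabial), same voicing; total 3. Next closest is /d/ at distance 4.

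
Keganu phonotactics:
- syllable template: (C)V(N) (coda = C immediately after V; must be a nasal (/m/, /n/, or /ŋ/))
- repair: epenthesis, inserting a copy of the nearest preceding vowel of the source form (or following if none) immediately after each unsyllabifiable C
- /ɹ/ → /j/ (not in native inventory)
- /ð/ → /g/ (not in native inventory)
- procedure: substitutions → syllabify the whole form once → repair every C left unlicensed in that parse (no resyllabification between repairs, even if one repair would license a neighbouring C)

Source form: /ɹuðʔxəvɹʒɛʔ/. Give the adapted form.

juguʔuxəvəjəʒɛʔɛ

Substitution: /ɹ/ → /j/, /ð/ → /g/, giving /jugʔxəvjʒɛʔ/.
Syllabifying with onset maximization leaves /g/, /ʔ/, /v/, /j/, /ʔ/ stranded (only a nasal (/m/, /n/, or /ŋ/) is licensed in coda position; onsets are limited to one consonant).
Each unlicensed consonant becomes the onset of a new syllable: /g/ → /gu/, /ʔ/ → /ʔu/, /v/ → /və/, /j/ → /jə/, /ʔ/ → /ʔɛ/.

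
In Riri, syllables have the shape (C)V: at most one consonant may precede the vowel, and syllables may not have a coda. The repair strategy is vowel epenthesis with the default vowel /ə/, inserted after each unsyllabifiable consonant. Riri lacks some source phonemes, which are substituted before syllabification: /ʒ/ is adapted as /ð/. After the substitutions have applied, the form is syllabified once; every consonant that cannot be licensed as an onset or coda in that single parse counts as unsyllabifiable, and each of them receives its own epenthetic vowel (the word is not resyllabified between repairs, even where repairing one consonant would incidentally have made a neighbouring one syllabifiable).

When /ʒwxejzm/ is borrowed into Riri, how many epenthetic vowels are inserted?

After substitution the input is /ðwxejzm/.
The unsyllabifiable consonants are /ð/, /w/, /j/, /z/, /m/; each receives one epenthetic vowel.

5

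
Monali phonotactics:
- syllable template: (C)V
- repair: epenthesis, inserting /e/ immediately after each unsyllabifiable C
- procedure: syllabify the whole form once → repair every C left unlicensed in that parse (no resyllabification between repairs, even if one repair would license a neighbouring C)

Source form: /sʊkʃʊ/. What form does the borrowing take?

sʊkeʃʊ

The consonants /k/ cannot be parsed into a legal (C)V syllable (no codas are permitted; onsets are limited to one consonant).
Epenthesis after each stranded consonant: /k/ → /ke/.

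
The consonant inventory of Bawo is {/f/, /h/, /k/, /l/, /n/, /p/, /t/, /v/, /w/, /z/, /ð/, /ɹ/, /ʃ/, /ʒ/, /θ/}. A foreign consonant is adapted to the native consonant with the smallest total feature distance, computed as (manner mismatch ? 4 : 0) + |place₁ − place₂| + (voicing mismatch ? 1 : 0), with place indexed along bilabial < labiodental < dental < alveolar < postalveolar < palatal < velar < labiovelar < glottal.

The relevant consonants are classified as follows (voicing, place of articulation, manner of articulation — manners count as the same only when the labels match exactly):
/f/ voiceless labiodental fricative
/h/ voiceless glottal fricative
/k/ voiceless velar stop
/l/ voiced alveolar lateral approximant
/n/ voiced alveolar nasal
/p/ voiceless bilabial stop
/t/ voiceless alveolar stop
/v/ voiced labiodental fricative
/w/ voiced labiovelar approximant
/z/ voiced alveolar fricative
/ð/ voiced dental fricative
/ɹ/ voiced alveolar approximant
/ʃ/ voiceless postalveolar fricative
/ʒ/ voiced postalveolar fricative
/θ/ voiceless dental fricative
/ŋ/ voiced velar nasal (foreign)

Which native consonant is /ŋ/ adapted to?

/n/ is closest: same manner (nasal), place distance 3 (velar→alveolar), same voicing; total 3. Next closest is /k/ at distance 5.

n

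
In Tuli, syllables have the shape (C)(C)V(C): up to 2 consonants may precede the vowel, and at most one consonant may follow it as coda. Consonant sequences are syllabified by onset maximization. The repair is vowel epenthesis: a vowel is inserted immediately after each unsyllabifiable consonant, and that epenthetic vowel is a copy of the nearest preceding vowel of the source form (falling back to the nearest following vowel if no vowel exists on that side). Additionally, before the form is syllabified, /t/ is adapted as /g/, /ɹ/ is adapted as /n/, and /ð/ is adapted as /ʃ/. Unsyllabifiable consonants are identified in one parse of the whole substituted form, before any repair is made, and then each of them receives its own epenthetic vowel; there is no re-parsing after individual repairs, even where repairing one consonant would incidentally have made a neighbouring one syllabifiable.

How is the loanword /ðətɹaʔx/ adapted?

ʃəgnaʔxa

Substitution: /ð/ → /ʃ/, /t/ → /g/, /ɹ/ → /n/, giving /ʃəgnaʔx/.
Syllabifying with onset maximization leaves /x/ stranded (at most one coda consonant is licensed; onsets may contain at most 2 consonants).
Inserting the epenthetic vowel yields /x/ → /xa/.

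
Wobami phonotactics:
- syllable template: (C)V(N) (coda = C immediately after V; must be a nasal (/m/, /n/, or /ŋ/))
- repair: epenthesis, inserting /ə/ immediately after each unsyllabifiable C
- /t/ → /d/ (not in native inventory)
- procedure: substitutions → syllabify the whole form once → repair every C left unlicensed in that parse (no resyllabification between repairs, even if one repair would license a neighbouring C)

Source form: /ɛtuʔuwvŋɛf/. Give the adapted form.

Substitution: /t/ → /d/, giving /ɛduʔuwvŋɛf/.
Under (C)V(N), the unsyllabifiable consonants are /w/, /v/, /f/ (only a nasal (/m/, /n/, or /ŋ/) is licensed in coda position; onsets are limited to one consonant).
Inserting the epenthetic vowel yields /w/ → /wə/, /v/ → /və/, /f/ → /fə/.

ɛduʔuwəvəŋɛfə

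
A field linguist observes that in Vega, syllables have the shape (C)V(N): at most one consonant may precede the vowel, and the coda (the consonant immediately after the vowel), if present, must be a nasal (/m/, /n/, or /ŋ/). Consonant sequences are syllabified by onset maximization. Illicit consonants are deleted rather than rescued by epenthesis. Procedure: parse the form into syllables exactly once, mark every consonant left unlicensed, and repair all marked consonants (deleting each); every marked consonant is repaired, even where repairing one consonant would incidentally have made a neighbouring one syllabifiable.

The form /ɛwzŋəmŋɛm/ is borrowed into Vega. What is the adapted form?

Under (C)V(N), the unsyllabifiable consonants are /w/, /z/ (only a nasal (/m/, /n/, or /ŋ/) is licensed in coda position; onsets are limited to one consonant).
Deleting the stranded consonants removes /w/, /z/.

ɛŋəmŋɛm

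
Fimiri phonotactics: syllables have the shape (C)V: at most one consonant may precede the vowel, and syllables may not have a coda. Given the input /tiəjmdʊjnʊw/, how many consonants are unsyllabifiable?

Under (C)V, the unsyllabifiable consonants are /j/, /m/, /j/, /w/ (no codas are permitted; onsets are limited to one consonant).

4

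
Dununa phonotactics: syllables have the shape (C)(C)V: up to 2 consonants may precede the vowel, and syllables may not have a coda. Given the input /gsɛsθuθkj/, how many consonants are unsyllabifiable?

The consonants /θ/, /k/, /j/ cannot be parsed into a legal (C)(C)V syllable (no codas are permitted; onsets may contain at most 2 consonants).

3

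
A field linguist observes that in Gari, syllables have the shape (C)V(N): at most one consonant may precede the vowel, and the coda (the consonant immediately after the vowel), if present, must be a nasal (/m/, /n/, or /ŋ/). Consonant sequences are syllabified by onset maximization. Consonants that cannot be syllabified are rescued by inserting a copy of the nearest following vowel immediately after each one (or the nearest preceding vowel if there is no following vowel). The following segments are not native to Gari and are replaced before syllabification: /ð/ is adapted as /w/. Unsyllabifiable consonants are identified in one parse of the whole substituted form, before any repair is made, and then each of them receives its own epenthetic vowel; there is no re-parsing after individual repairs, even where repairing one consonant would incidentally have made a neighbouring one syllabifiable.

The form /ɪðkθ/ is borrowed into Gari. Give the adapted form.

Substitution: /ð/ → /w/, giving /ɪwkθ/.
The consonants /w/, /k/, /θ/ cannot be parsed into a legal (C)V(N) syllable (only a nasal (/m/, /n/, or /ŋ/) is licensed in coda position; onsets are limited to one consonant).
Each unlicensed consonant becomes the onset of a new syllable: /w/ → /wɪ/, /k/ → /kɪ/, /θ/ → /θɪ/.

ɪwɪkɪθɪ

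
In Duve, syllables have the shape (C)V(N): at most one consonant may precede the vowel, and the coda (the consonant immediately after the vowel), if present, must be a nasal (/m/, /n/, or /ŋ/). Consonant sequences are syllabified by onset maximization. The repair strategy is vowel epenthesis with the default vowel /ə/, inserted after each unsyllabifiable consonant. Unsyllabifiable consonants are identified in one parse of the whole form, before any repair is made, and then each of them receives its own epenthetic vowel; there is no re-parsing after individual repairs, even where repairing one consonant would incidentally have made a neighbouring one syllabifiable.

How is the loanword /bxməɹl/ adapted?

bəxəməɹələ

Syllabifying with onset maximization leaves /b/, /x/, /ɹ/, /l/ stranded (only a nasal (/m/, /n/, or /ŋ/) is licensed in coda position; onsets are limited to one consonant).
Each unlicensed consonant becomes the onset of a new syllable: /b/ → /bə/, /x/ → /xə/, /ɹ/ → /ɹə/, /l/ → /lə/.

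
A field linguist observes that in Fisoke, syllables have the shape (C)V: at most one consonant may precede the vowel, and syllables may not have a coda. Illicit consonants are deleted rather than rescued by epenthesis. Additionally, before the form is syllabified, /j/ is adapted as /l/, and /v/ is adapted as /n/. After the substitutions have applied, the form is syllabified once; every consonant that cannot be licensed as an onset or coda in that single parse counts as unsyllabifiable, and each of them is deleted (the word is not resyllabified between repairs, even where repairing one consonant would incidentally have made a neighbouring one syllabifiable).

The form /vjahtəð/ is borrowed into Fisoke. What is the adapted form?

latə

Substitution: /v/ → /n/, /j/ → /l/, giving /nlahtəð/.
The consonants /n/, /h/, /ð/ cannot be parsed into a legal (C)V syllable (no codas are permitted; onsets are limited to one consonant).
Deleting the stranded consonants removes /n/, /h/, /ð/.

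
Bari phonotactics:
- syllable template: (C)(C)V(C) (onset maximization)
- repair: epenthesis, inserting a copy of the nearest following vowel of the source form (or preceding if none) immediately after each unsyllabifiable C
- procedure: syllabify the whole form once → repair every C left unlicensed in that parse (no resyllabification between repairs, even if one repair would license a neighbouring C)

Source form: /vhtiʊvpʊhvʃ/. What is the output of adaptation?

Under (C)(C)V(C), the unsyllabifiable consonants are /v/, /v/, /ʃ/ (at most one coda consonant is licensed; onsets may contain at most 2 consonants).
Inserting the epenthetic vowel yields /v/ → /vi/, /v/ → /vʊ/, /ʃ/ → /ʃʊ/.

vihtiʊvpʊhvʊʃʊ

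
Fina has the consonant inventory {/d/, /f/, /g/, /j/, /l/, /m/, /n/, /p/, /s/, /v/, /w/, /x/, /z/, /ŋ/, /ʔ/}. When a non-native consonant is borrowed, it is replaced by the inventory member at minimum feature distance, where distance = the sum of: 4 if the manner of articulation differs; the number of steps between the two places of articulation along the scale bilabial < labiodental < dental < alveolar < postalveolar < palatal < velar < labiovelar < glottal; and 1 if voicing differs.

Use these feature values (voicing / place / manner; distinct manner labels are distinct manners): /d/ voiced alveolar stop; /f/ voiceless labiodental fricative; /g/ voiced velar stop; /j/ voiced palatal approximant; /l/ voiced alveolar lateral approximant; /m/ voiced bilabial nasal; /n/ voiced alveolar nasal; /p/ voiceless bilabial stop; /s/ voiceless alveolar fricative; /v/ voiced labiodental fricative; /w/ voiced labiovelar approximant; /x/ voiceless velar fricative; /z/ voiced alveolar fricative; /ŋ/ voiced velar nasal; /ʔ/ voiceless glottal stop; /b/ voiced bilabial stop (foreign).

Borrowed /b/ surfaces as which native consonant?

/p/ is closest: same manner (stop), place distance 0 (bilabial→bilabial), voicing differs (+1); total 1. Next closest is /d/ at distance 3.

p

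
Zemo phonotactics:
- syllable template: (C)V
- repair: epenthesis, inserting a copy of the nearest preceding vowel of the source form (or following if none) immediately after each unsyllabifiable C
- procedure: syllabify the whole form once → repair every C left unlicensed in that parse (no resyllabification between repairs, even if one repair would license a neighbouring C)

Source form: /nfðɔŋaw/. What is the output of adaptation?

nɔfɔðɔŋawa

Syllabifying with onset maximization leaves /n/, /f/, /w/ stranded (no codas are permitted; onsets are limited to one consonant).
Epenthesis after each stranded consonant: /n/ → /nɔ/, /f/ → /fɔ/, /w/ → /wa/.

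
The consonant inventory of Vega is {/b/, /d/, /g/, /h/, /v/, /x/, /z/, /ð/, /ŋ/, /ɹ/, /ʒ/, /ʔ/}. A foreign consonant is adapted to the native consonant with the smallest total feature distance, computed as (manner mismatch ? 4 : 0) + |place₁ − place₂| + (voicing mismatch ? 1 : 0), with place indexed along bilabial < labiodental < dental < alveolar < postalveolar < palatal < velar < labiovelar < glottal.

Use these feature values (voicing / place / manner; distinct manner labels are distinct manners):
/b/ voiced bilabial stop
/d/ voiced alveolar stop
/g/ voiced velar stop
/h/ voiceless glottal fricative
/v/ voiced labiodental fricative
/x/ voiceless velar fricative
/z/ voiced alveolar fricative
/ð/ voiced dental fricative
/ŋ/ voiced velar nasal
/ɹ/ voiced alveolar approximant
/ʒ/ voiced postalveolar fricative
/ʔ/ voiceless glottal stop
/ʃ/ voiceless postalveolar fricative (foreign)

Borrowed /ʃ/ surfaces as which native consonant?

/ʒ/ is closest: same manner (fricative), place distance 0 (postalveolar→postalveolar), voicing differs (+1); total 1. Next closest is /x/ at distance 2.

ʒ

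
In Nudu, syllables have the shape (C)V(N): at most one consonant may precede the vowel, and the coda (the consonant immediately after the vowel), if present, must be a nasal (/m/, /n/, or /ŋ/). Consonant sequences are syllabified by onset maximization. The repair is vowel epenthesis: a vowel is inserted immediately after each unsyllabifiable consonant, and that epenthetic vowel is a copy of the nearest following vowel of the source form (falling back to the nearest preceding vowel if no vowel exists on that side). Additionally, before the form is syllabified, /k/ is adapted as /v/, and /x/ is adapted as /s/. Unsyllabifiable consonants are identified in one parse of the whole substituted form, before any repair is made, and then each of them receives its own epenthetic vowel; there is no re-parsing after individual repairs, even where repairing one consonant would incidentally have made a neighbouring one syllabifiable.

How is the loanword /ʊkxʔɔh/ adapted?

Substitution: /k/ → /v/, /x/ → /s/, giving /ʊvsʔɔh/.
Under (C)V(N), the unsyllabifiable consonants are /v/, /s/, /h/ (only a nasal (/m/, /n/, or /ŋ/) is licensed in coda position; onsets are limited to one consonant).
Inserting the epenthetic vowel yields /v/ → /vɔ/, /s/ → /sɔ/, /h/ → /hɔ/.

ʊvɔsɔʔɔhɔ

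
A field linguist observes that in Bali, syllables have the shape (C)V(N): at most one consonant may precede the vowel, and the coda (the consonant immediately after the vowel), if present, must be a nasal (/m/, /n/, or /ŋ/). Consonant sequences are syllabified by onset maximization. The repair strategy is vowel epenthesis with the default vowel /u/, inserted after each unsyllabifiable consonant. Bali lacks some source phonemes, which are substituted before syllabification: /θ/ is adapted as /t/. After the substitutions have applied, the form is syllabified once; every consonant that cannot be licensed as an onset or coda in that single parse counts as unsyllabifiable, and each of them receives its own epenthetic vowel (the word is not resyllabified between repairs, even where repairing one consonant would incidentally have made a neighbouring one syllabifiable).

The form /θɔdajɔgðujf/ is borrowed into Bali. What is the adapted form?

Substitution: /θ/ → /t/, giving /tɔdajɔgðujf/.
Under (C)V(N), the unsyllabifiable consonants are /g/, /j/, /f/ (only a nasal (/m/, /n/, or /ŋ/) is licensed in coda position; onsets are limited to one consonant).
Inserting the epenthetic vowel yields /g/ → /gu/, /j/ → /ju/, /f/ → /fu/.

tɔdajɔguðujufu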